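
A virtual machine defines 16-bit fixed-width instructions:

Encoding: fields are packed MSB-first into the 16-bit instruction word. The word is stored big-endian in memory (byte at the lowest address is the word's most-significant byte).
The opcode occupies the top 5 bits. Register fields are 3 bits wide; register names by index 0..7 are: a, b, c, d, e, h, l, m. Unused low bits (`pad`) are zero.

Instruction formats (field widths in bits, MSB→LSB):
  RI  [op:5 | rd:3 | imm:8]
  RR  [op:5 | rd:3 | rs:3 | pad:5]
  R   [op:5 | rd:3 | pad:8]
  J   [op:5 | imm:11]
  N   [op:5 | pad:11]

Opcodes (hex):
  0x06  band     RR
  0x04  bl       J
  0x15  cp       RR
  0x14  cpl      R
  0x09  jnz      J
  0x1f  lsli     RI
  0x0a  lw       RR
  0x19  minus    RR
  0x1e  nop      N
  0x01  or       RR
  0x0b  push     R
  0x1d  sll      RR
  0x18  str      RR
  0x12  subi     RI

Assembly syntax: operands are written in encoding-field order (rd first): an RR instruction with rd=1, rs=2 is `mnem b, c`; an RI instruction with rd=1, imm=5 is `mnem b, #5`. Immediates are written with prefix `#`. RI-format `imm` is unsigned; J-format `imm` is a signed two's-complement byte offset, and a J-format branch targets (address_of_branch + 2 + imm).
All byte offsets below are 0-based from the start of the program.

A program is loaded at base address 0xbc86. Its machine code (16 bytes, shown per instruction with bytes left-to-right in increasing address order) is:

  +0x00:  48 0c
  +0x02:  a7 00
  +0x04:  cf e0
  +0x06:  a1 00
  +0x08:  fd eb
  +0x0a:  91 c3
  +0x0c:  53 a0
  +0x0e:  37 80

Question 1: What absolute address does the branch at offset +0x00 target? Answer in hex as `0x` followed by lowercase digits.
off 0x00: read 48 0c as big → 0x480c
  top 5b → 0x9 → jnz [J]
  imm: (w>>0)&0x7ff=0xc → #12
  target = base 0xbc86 + off 0x00 + 2 + imm 12 = 0xbc94

0xbc94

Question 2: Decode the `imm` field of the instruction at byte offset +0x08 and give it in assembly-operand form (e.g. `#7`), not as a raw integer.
#235

@+08  big-endian(fd eb) = 0xfdeb
  opcode bits[15:11]=0x1f: lsli/RI
  rd@[10:8]=0x5 ⇒ h
  imm@[7:0]=0xeb ⇒ #235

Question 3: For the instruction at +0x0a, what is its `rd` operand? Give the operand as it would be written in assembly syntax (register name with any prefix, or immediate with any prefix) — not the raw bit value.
b

off 0x0a: read 91 c3 as big → 0x91c3
  op=0x91c3>>11=0x12 ⇒ subi (RI)
  rd@[10:8]=0x1 ⇒ b
  imm@[7:0]=0xc3 ⇒ #195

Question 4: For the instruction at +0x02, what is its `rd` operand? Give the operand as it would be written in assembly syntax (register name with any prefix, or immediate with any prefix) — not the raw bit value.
off 0x02: read a7 00 as big → 0xa700
  top 5b → 0x14 → cpl [R]
  [10:8] rd=7 = m

m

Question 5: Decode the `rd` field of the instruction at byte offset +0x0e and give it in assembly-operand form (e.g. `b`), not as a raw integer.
off 0x0e: read 37 80 as big → 0x3780
  top 5b → 0x6 → band [RR]
  [10:8] rd=7 = m
  [7:5] rs=4 = e

m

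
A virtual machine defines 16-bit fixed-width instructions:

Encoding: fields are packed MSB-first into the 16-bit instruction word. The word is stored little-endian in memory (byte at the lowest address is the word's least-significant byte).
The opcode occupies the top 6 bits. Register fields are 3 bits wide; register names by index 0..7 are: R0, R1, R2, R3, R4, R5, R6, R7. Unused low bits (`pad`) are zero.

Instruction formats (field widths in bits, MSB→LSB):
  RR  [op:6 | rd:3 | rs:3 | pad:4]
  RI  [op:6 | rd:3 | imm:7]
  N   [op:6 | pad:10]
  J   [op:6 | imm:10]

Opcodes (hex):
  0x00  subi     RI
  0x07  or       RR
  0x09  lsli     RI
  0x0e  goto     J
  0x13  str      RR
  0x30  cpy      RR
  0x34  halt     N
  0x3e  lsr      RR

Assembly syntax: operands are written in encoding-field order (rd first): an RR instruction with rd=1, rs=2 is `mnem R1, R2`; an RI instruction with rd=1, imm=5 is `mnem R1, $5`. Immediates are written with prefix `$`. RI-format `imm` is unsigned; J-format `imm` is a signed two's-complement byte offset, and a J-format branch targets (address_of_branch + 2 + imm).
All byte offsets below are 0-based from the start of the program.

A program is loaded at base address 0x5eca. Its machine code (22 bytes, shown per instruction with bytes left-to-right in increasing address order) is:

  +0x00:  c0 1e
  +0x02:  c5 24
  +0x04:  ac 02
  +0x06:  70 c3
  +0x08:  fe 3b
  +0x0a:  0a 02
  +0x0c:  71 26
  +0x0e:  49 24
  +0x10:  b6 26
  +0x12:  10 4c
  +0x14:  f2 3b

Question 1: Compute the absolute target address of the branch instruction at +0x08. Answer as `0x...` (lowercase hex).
0x5ed2

[08] fe 3b → 0x3bfe
  top 6b → 0xe → goto [J]
  imm: (w>>0)&0x3ff=0x3fe (s10→-2) → $-2
  target = base 0x5eca + off 0x08 + 2 + imm -2 = 0x5ed2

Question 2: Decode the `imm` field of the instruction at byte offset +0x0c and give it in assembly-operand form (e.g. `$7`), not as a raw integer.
@+0c  little-endian(71 26) = 0x2671
  opcode bits[15:10]=0x9: lsli/RI
  [9:7] rd=4 = R4
  [6:0] imm=113 = $113

$113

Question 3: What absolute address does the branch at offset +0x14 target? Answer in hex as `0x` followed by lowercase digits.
0x5ed2

off 0x14: read f2 3b as little → 0x3bf2
  top 6b → 0xe → goto [J]
  [9:0] imm=1010 (s10→-14) = $-14
  target = base 0x5eca + off 0x14 + 2 + imm -14 = 0x5ed2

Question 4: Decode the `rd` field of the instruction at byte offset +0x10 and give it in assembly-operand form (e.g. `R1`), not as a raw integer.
off 0x10: read b6 26 as little → 0x26b6
  op=0x26b6>>10=0x9 ⇒ lsli (RI)
  [9:7] rd=5 = R5
  [6:0] imm=54 = $54

R5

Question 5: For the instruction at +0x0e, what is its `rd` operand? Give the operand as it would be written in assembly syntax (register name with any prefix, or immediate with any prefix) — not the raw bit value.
R0

[0e] 49 24 → 0x2449
  opcode bits[15:10]=0x9: lsli/RI
  [9:7] rd=0 = R0
  [6:0] imm=73 = $73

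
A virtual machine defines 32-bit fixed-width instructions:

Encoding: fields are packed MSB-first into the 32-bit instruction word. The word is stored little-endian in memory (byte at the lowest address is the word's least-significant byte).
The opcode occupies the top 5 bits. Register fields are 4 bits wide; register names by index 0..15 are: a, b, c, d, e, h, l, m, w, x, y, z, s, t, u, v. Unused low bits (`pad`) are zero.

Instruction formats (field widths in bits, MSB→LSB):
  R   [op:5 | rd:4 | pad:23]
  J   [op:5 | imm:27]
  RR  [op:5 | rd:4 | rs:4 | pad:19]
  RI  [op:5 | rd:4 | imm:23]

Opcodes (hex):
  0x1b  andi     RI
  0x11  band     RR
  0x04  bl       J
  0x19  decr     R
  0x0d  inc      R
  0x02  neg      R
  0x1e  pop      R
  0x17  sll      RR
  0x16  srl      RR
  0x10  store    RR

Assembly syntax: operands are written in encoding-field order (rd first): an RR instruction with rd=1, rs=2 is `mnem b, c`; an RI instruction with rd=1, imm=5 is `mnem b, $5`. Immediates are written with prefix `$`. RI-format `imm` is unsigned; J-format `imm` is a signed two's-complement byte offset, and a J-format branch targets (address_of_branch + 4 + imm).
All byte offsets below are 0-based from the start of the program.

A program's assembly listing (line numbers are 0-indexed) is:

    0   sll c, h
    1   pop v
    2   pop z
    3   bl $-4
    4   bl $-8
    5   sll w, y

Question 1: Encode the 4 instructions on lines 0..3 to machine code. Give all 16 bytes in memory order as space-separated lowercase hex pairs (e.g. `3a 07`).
00 00 28 b9 00 00 80 f7 00 00 80 f5 fc ff ff 27

line 0 (sll): pack op=0x17:5|rd=2:4|rs=5:4|pad=0:19 = 0xb9280000; little→ 00 00 28 b9
line 1 (pop): pack op=0x1e:5|rd=15:4|pad=0:23 = 0xf7800000; little→ 00 00 80 f7
line 2 (pop): pack op=0x1e:5|rd=11:4|pad=0:23 = 0xf5800000; little→ 00 00 80 f5
line 3 (bl): pack op=0x4:5|imm=-4:27 = 0x27fffffc; little→ fc ff ff 27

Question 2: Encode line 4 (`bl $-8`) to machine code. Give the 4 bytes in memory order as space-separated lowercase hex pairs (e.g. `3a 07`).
4. bl fields op=0x4:5|imm=-8:27 → word 27fffff8h → f8 ff ff 27

f8 ff ff 27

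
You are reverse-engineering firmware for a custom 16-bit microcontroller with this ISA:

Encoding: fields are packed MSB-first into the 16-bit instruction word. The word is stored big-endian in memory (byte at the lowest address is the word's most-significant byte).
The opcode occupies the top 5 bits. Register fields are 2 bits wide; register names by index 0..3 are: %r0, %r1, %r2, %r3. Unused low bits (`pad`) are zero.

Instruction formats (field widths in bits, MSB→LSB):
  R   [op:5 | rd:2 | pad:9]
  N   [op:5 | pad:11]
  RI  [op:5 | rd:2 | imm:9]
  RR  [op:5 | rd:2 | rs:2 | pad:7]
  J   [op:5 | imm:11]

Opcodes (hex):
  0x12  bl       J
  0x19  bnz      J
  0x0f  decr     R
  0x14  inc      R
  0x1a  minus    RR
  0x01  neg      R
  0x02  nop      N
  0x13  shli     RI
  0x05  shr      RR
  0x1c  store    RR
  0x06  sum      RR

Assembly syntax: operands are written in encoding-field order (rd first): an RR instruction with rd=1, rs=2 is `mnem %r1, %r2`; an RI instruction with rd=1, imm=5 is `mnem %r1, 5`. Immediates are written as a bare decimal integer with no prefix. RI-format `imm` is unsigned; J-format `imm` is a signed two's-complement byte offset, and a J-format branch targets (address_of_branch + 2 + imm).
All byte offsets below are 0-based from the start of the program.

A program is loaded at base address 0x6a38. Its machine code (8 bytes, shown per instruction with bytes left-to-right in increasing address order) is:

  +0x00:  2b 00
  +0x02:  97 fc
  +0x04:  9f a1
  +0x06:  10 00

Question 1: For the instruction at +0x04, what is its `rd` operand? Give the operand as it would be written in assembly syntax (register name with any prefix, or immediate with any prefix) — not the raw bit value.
%r3

[04] 9f a1 → 0x9fa1
  op=0x9fa1>>11=0x13 ⇒ shli (RI)
  [10:9] rd=3 = %r3
  [8:0] imm=417 = 417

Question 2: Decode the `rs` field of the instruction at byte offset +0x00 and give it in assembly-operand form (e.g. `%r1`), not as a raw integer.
%r2

off 0x00: read 2b 00 as big → 0x2b00
  opcode bits[15:11]=0x5: shr/RR
  [10:9] rd=1 = %r1
  [8:7] rs=2 = %r2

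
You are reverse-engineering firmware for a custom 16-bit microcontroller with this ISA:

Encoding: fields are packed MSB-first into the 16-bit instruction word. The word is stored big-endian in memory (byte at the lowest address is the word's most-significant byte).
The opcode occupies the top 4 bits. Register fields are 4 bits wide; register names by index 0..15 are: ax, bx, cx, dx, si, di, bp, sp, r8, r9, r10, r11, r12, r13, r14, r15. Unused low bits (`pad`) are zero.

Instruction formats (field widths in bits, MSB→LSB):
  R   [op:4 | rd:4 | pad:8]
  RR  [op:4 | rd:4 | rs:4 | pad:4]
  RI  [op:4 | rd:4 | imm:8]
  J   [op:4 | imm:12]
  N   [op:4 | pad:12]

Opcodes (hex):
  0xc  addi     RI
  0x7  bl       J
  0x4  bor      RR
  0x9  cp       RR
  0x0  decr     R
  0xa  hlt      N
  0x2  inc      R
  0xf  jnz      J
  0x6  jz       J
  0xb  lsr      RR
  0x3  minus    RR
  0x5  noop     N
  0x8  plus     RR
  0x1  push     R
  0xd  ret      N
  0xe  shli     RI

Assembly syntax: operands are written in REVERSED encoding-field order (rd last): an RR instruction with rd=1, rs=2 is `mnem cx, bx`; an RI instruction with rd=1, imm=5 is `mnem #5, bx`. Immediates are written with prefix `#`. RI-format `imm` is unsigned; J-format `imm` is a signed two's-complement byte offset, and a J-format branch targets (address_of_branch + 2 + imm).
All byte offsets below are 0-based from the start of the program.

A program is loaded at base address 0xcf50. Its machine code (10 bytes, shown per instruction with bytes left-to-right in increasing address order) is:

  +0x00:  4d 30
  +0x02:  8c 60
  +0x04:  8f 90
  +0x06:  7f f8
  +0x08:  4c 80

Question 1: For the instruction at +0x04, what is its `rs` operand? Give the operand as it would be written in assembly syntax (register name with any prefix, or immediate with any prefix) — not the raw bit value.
r9

@+04  big-endian(8f 90) = 0x8f90
  op=0x8f90>>12=0x8 ⇒ plus (RR)
  rd@[11:8]=0xf ⇒ r15
  rs@[7:4]=0x9 ⇒ r9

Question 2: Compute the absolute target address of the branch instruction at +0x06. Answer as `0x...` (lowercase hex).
+0x06: 7f f8 ⇒ word 0x7ff8 (big)
  opcode bits[15:12]=0x7: bl/J
  imm@[11:0]=0xff8 (s12→-8) ⇒ #-8
  target = base 0xcf50 + off 0x06 + 2 + imm -8 = 0xcf50

0xcf50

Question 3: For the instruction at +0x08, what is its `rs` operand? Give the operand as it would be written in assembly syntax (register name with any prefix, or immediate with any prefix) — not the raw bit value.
r8

off 0x08: read 4c 80 as big → 0x4c80
  op=0x4c80>>12=0x4 ⇒ bor (RR)
  [11:8] rd=12 = r12
  [7:4] rs=8 = r8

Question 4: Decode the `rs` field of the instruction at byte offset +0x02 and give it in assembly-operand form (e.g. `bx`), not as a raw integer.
bp

off 0x02: read 8c 60 as big → 0x8c60
  op=0x8c60>>12=0x8 ⇒ plus (RR)
  rd: (w>>8)&0xf=0xc → r12
  rs: (w>>4)&0xf=0x6 → bp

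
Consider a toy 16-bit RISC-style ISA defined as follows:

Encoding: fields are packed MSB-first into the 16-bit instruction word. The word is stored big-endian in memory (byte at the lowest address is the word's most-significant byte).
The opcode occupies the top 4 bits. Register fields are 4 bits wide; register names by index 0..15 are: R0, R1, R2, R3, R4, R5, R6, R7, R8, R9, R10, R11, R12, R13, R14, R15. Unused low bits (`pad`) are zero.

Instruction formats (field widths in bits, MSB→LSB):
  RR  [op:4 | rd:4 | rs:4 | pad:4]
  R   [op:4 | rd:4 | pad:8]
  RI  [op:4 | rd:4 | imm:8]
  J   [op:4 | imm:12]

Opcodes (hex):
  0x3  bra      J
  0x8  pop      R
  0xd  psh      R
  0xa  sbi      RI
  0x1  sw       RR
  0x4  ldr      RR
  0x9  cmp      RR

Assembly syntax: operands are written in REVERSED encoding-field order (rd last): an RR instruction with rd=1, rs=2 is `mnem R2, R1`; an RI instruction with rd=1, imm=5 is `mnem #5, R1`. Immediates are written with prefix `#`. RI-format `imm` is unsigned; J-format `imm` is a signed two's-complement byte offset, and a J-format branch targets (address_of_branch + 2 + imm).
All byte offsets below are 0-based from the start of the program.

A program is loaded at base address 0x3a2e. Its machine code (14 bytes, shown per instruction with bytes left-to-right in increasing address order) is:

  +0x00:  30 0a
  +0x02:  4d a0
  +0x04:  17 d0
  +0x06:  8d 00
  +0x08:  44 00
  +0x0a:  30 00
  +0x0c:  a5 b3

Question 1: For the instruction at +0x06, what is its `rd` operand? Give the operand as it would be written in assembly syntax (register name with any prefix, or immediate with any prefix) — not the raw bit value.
R13

+0x06: 8d 00 ⇒ word 0x8d00 (big)
  op=0x8d00>>12=0x8 ⇒ pop (R)
  [11:8] rd=13 = R13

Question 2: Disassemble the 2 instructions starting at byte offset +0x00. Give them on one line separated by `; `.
+0x00: 30 0a ⇒ word 0x300a (big)
  opcode bits[15:12]=0x3: bra/J
  imm@[11:0]=0xa ⇒ #10
+0x02: 4d a0 ⇒ word 0x4da0 (big)
  opcode bits[15:12]=0x4: ldr/RR
  rd@[11:8]=0xd ⇒ R13
  rs@[7:4]=0xa ⇒ R10

bra #10; ldr R10, R13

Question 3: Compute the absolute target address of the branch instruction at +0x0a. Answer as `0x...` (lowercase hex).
0x3a3a

off 0x0a: read 30 00 as big → 0x3000
  top 4b → 0x3 → bra [J]
  [11:0] imm=0 = #0
  target = base 0x3a2e + off 0x0a + 2 + imm 0 = 0x3a3a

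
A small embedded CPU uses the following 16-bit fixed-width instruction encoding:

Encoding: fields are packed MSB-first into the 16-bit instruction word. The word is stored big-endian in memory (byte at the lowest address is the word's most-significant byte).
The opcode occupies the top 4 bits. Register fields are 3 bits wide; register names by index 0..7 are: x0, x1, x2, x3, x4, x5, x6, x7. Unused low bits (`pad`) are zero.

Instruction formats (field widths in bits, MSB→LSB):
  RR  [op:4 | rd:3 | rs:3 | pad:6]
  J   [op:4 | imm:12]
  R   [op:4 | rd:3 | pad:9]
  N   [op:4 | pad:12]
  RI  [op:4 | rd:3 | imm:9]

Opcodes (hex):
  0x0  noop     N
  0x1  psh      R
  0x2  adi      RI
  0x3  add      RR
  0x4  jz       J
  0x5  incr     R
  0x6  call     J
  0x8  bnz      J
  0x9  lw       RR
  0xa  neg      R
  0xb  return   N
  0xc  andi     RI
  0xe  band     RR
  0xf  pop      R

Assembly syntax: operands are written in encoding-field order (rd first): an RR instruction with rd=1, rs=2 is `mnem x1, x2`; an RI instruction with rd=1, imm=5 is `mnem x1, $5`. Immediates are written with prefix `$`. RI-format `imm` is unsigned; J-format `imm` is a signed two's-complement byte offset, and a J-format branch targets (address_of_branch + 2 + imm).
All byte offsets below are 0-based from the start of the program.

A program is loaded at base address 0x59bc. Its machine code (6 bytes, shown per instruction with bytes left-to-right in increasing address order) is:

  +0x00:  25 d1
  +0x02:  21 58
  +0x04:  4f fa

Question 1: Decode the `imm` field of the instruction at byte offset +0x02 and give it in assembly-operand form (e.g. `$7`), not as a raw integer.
+0x02: 21 58 ⇒ word 0x2158 (big)
  top 4b → 0x2 → adi [RI]
  rd: (w>>9)&0x7=0x0 → x0
  imm: (w>>0)&0x1ff=0x158 → $344

$344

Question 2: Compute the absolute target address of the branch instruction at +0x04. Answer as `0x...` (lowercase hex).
0x59bc

+0x04: 4f fa ⇒ word 0x4ffa (big)
  op=0x4ffa>>12=0x4 ⇒ jz (J)
  imm: (w>>0)&0xfff=0xffa (s12→-6) → $-6
  target = base 0x59bc + off 0x04 + 2 + imm -6 = 0x59bc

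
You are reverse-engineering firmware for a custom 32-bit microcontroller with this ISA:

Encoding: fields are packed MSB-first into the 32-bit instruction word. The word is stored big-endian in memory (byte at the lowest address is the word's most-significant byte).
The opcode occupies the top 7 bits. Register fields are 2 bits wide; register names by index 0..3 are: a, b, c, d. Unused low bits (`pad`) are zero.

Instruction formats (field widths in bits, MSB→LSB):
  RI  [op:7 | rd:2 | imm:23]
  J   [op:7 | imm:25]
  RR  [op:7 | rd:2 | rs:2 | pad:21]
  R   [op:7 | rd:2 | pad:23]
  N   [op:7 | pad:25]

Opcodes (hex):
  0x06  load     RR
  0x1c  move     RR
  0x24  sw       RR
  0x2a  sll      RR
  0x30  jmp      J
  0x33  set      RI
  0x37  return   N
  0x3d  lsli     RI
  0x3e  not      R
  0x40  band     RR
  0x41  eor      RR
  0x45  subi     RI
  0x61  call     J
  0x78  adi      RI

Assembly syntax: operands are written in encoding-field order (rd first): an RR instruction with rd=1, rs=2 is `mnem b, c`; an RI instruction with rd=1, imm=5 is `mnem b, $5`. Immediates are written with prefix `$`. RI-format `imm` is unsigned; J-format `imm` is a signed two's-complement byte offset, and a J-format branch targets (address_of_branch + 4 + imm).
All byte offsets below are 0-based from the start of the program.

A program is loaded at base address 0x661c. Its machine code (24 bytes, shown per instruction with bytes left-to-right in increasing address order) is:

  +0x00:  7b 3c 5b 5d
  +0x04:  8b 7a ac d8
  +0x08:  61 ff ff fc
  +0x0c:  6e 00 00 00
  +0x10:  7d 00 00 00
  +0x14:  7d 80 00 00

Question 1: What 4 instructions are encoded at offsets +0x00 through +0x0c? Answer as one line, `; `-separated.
lsli c, $3955549; subi c, $8039640; jmp $-4; return

@+00  big-endian(7b 3c 5b 5d) = 0x7b3c5b5d
  opcode bits[31:25]=0x3d: lsli/RI
  rd@[24:23]=0x2 ⇒ c
  imm@[22:0]=0x3c5b5d ⇒ $3955549
@+04  big-endian(8b 7a ac d8) = 0x8b7aacd8
  opcode bits[31:25]=0x45: subi/RI
  rd@[24:23]=0x2 ⇒ c
  imm@[22:0]=0x7aacd8 ⇒ $8039640
@+08  big-endian(61 ff ff fc) = 0x61fffffc
  opcode bits[31:25]=0x30: jmp/J
  imm@[24:0]=0x1fffffc (s25→-4) ⇒ $-4
@+0c  big-endian(6e 00 00 00) = 0x6e000000
  opcode bits[31:25]=0x37: return/N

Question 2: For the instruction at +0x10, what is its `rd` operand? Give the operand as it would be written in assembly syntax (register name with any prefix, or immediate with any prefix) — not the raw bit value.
[10] 7d 00 00 00 → 0x7d000000
  opcode bits[31:25]=0x3e: not/R
  rd@[24:23]=0x2 ⇒ c

c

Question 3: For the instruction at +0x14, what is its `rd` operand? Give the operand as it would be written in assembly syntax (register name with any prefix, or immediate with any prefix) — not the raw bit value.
d

@+14  big-endian(7d 80 00 00) = 0x7d800000
  op=0x7d800000>>25=0x3e ⇒ not (R)
  rd: (w>>23)&0x3=0x3 → d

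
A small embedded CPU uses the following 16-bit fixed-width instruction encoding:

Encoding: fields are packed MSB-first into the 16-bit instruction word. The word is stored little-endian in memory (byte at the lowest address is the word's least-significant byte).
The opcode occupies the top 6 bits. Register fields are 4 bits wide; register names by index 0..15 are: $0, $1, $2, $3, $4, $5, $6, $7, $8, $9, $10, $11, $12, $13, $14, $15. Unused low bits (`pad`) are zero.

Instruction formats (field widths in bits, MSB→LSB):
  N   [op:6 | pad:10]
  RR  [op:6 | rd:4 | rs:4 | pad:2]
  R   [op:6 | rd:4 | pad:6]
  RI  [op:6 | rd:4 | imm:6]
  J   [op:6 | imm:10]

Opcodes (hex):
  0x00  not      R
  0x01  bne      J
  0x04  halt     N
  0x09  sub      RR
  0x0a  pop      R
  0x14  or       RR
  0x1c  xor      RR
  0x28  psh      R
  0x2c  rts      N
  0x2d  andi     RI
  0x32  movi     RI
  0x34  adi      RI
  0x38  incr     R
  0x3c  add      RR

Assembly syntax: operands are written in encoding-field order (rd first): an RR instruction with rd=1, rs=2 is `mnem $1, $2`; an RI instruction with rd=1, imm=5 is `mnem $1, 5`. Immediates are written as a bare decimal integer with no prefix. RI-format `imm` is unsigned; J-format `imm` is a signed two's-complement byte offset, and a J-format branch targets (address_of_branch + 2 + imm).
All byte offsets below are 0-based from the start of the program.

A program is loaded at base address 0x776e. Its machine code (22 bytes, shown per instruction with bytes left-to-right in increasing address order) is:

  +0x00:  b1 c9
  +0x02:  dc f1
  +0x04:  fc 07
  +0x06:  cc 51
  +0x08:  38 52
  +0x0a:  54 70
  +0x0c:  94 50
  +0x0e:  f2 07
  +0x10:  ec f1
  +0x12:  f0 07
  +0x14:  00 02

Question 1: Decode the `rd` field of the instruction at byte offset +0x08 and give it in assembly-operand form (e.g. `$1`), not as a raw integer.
$8

@+08  little-endian(38 52) = 0x5238
  op=0x5238>>10=0x14 ⇒ or (RR)
  rd: (w>>6)&0xf=0x8 → $8
  rs: (w>>2)&0xf=0xe → $14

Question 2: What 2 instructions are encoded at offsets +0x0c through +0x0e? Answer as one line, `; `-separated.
@+0c  little-endian(94 50) = 0x5094
  op=0x5094>>10=0x14 ⇒ or (RR)
  [9:6] rd=2 = $2
  [5:2] rs=5 = $5
@+0e  little-endian(f2 07) = 0x07f2
  op=0x07f2>>10=0x1 ⇒ bne (J)
  [9:0] imm=1010 (s10→-14) = -14

or $2, $5; bne -14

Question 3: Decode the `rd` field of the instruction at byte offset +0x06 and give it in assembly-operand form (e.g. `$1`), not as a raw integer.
$7

off 0x06: read cc 51 as little → 0x51cc
  opcode bits[15:10]=0x14: or/RR
  rd: (w>>6)&0xf=0x7 → $7
  rs: (w>>2)&0xf=0x3 → $3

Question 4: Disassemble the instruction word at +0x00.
movi $6, 49

off 0x00: read b1 c9 as little → 0xc9b1
  top 6b → 0x32 → movi [RI]
  rd: (w>>6)&0xf=0x6 → $6
  imm: (w>>0)&0x3f=0x31 → 49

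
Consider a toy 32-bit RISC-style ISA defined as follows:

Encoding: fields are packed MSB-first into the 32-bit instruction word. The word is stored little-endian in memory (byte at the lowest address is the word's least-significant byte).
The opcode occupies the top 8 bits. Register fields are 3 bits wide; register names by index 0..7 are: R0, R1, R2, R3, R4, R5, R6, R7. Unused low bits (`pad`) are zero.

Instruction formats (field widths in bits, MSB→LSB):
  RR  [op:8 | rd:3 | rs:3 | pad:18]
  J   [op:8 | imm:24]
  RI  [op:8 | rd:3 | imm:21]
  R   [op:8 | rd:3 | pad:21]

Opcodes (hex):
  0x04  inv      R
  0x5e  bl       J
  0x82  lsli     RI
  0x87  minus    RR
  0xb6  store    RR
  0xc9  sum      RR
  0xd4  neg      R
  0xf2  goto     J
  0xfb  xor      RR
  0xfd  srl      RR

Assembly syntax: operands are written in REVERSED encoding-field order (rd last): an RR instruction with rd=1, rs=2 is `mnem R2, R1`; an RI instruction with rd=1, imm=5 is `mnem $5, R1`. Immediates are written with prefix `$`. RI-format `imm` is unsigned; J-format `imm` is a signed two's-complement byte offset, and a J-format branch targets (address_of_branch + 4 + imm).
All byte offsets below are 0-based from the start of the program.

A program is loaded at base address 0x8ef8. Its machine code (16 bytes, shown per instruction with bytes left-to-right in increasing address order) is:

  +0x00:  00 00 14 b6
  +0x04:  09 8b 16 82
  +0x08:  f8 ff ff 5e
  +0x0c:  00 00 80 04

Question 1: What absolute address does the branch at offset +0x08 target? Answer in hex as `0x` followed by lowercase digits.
+0x08: f8 ff ff 5e ⇒ word 0x5efffff8 (little)
  opcode bits[31:24]=0x5e: bl/J
  imm: (w>>0)&0xffffff=0xfffff8 (s24→-8) → $-8
  target = base 0x8ef8 + off 0x08 + 4 + imm -8 = 0x8efc

0x8efc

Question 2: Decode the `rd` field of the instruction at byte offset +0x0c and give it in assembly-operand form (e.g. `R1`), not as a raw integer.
R4

[0c] 00 00 80 04 → 0x04800000
  opcode bits[31:24]=0x4: inv/R
  rd: (w>>21)&0x7=0x4 → R4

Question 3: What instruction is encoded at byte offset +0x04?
[04] 09 8b 16 82 → 0x82168b09
  opcode bits[31:24]=0x82: lsli/RI
  [23:21] rd=0 = R0
  [20:0] imm=1477385 = $1477385

lsli $1477385, R0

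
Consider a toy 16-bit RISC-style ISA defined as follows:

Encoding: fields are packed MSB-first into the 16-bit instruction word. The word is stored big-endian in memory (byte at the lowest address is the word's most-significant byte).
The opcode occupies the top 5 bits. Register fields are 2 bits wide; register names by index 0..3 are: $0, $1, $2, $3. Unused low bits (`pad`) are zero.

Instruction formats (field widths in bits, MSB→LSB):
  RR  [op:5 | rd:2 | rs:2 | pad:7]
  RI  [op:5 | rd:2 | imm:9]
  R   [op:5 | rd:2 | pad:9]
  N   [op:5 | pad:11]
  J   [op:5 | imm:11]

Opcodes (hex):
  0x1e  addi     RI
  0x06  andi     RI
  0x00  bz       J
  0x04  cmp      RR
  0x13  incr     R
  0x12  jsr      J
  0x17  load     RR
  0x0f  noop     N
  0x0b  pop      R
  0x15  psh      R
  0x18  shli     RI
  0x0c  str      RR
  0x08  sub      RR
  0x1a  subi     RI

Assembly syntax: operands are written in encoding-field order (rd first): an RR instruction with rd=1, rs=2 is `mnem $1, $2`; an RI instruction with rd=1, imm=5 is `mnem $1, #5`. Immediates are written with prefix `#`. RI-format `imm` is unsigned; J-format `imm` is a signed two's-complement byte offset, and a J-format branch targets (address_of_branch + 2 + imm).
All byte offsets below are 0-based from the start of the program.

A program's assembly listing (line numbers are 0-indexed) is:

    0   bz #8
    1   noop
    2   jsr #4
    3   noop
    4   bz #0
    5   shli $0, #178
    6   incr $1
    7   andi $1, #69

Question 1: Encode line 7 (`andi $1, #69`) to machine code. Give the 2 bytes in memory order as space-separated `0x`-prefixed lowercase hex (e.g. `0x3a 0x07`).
line 7 (andi): pack op=0x6:5|rd=1:2|imm=69:9 = 0x3245; big→ 32 45

0x32 0x45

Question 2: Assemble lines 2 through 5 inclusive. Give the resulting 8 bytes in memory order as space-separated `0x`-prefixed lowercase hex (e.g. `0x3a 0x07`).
0x90 0x04 0x78 0x00 0x00 0x00 0xc0 0xb2

2. jsr fields op=0x12:5|imm=4:11 → word 9004h → 90 04
3. noop fields op=0xf:5|pad=0:11 → word 7800h → 78 00
4. bz fields op=0x0:5|imm=0:11 → word 0000h → 00 00
5. shli fields op=0x18:5|rd=0:2|imm=178:9 → word c0b2h → c0 b2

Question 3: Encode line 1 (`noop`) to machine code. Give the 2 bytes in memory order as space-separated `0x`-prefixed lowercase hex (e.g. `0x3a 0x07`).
0x78 0x00

line 1 (noop): pack op=0xf:5|pad=0:11 = 0x7800; big→ 78 00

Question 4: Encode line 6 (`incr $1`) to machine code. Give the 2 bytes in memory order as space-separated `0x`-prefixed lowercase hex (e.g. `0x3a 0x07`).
line 6 (incr): pack op=0x13:5|rd=1:2|pad=0:9 = 0x9a00; big→ 9a 00

0x9a 0x00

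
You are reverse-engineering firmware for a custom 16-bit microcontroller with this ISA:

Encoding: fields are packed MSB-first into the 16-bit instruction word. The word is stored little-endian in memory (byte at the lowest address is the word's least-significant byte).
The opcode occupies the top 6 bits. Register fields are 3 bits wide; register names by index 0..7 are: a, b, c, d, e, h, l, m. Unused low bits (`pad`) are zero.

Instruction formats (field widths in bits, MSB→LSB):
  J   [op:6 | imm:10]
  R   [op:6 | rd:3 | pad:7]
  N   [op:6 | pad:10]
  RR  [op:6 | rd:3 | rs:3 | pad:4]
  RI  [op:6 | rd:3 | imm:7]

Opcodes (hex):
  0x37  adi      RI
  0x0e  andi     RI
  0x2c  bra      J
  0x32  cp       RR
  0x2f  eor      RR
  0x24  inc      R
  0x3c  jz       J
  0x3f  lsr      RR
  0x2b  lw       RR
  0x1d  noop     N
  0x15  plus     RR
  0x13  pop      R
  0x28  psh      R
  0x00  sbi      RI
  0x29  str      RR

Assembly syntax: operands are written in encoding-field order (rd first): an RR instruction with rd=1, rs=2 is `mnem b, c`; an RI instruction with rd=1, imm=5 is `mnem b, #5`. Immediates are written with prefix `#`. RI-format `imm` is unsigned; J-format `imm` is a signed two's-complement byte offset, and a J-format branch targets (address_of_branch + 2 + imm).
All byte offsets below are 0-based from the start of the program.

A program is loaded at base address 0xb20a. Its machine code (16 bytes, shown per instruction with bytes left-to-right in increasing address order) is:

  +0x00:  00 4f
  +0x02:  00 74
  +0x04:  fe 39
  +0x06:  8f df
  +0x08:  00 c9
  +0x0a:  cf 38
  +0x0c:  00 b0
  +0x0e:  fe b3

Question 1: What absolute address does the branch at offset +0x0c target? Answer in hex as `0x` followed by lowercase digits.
0xb218

off 0x0c: read 00 b0 as little → 0xb000
  op=0xb000>>10=0x2c ⇒ bra (J)
  [9:0] imm=0 = #0
  target = base 0xb20a + off 0x0c + 2 + imm 0 = 0xb218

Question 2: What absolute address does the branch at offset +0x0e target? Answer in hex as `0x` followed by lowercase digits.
off 0x0e: read fe b3 as little → 0xb3fe
  op=0xb3fe>>10=0x2c ⇒ bra (J)
  [9:0] imm=1022 (s10→-2) = #-2
  target = base 0xb20a + off 0x0e + 2 + imm -2 = 0xb218

0xb218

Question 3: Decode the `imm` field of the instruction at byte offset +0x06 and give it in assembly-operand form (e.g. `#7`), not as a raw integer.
+0x06: 8f df ⇒ word 0xdf8f (little)
  opcode bits[15:10]=0x37: adi/RI
  rd: (w>>7)&0x7=0x7 → m
  imm: (w>>0)&0x7f=0xf → #15

#15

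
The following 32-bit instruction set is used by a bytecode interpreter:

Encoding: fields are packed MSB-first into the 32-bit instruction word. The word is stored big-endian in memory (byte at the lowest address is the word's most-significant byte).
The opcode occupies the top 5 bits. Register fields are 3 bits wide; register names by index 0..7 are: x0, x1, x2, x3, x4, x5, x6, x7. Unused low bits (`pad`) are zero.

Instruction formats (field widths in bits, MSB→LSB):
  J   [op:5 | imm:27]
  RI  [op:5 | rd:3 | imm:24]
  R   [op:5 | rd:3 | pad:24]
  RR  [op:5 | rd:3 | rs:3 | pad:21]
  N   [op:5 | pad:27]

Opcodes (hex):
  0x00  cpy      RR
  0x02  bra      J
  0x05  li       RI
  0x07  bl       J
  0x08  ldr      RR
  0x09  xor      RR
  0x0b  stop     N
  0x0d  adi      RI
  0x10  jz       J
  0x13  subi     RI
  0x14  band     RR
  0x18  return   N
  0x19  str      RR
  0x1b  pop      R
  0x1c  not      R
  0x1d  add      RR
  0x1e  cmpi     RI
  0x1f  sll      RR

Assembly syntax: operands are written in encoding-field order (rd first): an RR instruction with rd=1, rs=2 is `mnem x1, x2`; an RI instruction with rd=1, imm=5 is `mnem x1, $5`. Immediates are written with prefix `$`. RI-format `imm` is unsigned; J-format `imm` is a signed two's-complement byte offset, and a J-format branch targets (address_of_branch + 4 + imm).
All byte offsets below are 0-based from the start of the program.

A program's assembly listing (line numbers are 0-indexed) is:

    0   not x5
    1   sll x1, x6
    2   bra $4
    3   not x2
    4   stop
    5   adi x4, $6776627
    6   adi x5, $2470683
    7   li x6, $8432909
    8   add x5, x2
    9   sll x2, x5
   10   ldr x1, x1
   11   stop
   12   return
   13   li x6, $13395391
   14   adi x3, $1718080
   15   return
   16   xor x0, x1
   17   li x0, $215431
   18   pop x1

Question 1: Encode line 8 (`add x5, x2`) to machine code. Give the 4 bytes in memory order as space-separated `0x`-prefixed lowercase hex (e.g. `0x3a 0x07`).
0xed 0x40 0x00 0x00

8. add fields op=0x1d:5|rd=5:3|rs=2:3|pad=0:21 → word ed400000h → ed 40 00 00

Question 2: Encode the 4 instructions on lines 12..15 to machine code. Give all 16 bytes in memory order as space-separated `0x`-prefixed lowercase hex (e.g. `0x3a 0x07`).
0xc0 0x00 0x00 0x00 0x2e 0xcc 0x65 0xbf 0x6b 0x1a 0x37 0x40 0xc0 0x00 0x00 0x00

line 12 (return): pack op=0x18:5|pad=0:27 = 0xc0000000; big→ c0 00 00 00
line 13 (li): pack op=0x5:5|rd=6:3|imm=13395391:24 = 0x2ecc65bf; big→ 2e cc 65 bf
line 14 (adi): pack op=0xd:5|rd=3:3|imm=1718080:24 = 0x6b1a3740; big→ 6b 1a 37 40
line 15 (return): pack op=0x18:5|pad=0:27 = 0xc0000000; big→ c0 00 00 00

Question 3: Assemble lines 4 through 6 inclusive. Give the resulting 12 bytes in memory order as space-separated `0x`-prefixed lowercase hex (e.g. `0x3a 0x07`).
0x58 0x00 0x00 0x00 0x6c 0x67 0x67 0x33 0x6d 0x25 0xb3 0x1b

L4: stop op=0xb:5|pad=0:27 ⇒ 0x58000000 ⇒ big 58 00 00 00
L5: adi op=0xd:5|rd=4:3|imm=6776627:24 ⇒ 0x6c676733 ⇒ big 6c 67 67 33
L6: adi op=0xd:5|rd=5:3|imm=2470683:24 ⇒ 0x6d25b31b ⇒ big 6d 25 b3 1b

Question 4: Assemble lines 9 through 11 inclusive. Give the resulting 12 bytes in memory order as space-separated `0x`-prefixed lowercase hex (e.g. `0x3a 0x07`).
0xfa 0xa0 0x00 0x00 0x41 0x20 0x00 0x00 0x58 0x00 0x00 0x00

line 9 (sll): pack op=0x1f:5|rd=2:3|rs=5:3|pad=0:21 = 0xfaa00000; big→ fa a0 00 00
line 10 (ldr): pack op=0x8:5|rd=1:3|rs=1:3|pad=0:21 = 0x41200000; big→ 41 20 00 00
line 11 (stop): pack op=0xb:5|pad=0:27 = 0x58000000; big→ 58 00 00 00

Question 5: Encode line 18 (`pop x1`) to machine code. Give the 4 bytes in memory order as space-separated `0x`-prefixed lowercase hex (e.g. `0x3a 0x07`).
0xd9 0x00 0x00 0x00

L18: pop op=0x1b:5|rd=1:3|pad=0:24 ⇒ 0xd9000000 ⇒ big d9 00 00 00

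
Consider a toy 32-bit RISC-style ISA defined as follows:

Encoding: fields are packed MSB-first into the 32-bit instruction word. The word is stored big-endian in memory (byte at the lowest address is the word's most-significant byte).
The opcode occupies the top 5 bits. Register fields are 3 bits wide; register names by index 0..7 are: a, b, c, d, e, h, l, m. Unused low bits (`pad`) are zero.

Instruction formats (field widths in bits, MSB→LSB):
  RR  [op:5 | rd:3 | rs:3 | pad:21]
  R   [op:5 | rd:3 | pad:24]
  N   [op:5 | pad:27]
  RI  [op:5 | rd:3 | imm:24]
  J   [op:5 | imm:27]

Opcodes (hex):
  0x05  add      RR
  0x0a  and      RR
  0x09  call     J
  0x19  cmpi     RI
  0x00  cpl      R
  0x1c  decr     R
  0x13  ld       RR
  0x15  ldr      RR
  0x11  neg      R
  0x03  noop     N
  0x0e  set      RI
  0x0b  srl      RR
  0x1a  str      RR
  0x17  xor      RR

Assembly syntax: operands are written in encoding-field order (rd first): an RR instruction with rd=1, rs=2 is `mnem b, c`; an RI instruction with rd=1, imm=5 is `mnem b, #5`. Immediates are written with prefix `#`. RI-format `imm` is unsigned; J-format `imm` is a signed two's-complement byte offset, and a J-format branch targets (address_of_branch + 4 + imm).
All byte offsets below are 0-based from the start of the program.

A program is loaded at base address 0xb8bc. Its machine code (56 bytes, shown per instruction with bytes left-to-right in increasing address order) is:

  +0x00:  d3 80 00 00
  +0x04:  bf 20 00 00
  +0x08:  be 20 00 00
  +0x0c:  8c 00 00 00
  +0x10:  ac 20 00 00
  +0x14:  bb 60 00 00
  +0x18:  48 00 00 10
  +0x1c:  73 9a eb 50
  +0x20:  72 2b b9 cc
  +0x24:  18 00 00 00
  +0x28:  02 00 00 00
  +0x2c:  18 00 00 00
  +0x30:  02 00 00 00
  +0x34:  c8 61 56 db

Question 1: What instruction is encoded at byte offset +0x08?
xor l, b

+0x08: be 20 00 00 ⇒ word 0xbe200000 (big)
  op=0xbe200000>>27=0x17 ⇒ xor (RR)
  rd@[26:24]=0x6 ⇒ l
  rs@[23:21]=0x1 ⇒ b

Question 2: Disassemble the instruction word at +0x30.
off 0x30: read 02 00 00 00 as big → 0x02000000
  op=0x02000000>>27=0x0 ⇒ cpl (R)
  rd: (w>>24)&0x7=0x2 → c

cpl c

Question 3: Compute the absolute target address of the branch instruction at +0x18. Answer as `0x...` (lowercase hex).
@+18  big-endian(48 00 00 10) = 0x48000010
  op=0x48000010>>27=0x9 ⇒ call (J)
  imm@[26:0]=0x10 ⇒ #16
  target = base 0xb8bc + off 0x18 + 4 + imm 16 = 0xb8e8

0xb8e8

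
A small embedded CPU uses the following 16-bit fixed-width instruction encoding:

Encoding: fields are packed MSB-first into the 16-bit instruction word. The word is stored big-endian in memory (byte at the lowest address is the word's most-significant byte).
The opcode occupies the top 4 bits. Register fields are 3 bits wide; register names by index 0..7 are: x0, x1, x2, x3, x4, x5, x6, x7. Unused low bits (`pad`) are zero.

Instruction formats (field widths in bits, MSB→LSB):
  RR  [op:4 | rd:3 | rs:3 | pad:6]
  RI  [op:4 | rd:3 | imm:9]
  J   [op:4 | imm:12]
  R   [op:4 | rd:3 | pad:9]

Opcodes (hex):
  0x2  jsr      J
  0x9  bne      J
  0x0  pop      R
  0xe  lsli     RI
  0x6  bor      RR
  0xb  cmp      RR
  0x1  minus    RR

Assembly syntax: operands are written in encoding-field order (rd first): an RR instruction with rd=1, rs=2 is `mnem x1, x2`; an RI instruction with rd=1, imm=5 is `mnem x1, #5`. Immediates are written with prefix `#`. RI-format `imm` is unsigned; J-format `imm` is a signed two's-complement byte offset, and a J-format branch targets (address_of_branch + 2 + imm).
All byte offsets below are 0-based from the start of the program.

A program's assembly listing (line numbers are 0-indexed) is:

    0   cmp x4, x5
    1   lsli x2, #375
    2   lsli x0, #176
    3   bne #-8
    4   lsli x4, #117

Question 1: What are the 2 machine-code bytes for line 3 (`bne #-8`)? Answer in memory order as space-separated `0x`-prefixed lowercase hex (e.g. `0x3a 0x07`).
0x9f 0xf8

L3: bne op=0x9:4|imm=-8:12 ⇒ 0x9ff8 ⇒ big 9f f8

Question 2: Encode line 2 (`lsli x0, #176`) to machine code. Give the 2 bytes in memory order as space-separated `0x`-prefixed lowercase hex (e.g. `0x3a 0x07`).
2. lsli fields op=0xe:4|rd=0:3|imm=176:9 → word e0b0h → e0 b0

0xe0 0xb0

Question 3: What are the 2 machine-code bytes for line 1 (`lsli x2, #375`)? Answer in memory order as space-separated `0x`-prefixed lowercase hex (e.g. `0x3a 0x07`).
0xe5 0x77

L1: lsli op=0xe:4|rd=2:3|imm=375:9 ⇒ 0xe577 ⇒ big e5 77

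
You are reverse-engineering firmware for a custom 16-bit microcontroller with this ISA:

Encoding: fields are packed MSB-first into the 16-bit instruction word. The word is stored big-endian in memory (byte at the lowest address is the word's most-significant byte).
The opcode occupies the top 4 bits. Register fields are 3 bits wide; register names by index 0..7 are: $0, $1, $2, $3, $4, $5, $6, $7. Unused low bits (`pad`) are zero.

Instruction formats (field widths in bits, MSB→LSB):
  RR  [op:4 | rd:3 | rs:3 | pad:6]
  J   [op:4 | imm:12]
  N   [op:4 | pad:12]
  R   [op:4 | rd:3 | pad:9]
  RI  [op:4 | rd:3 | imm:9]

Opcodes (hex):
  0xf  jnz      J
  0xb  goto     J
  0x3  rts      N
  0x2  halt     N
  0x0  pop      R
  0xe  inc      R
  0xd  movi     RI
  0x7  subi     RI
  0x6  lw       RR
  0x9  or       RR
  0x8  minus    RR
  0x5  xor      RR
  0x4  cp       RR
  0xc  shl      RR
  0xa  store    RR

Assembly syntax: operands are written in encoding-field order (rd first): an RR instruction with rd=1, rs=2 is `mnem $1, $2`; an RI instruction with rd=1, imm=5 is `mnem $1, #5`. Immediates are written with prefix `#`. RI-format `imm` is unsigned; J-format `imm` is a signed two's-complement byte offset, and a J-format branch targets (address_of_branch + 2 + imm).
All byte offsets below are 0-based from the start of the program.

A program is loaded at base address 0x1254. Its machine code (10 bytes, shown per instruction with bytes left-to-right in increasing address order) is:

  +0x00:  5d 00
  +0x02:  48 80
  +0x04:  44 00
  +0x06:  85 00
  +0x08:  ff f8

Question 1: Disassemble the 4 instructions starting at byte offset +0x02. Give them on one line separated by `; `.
cp $4, $2; cp $2, $0; minus $2, $4; jnz #-8

[02] 48 80 → 0x4880
  opcode bits[15:12]=0x4: cp/RR
  rd@[11:9]=0x4 ⇒ $4
  rs@[8:6]=0x2 ⇒ $2
[04] 44 00 → 0x4400
  opcode bits[15:12]=0x4: cp/RR
  rd@[11:9]=0x2 ⇒ $2
  rs@[8:6]=0x0 ⇒ $0
[06] 85 00 → 0x8500
  opcode bits[15:12]=0x8: minus/RR
  rd@[11:9]=0x2 ⇒ $2
  rs@[8:6]=0x4 ⇒ $4
[08] ff f8 → 0xfff8
  opcode bits[15:12]=0xf: jnz/J
  imm@[11:0]=0xff8 (s12→-8) ⇒ #-8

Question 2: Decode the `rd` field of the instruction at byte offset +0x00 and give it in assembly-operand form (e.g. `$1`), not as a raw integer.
@+00  big-endian(5d 00) = 0x5d00
  opcode bits[15:12]=0x5: xor/RR
  rd: (w>>9)&0x7=0x6 → $6
  rs: (w>>6)&0x7=0x4 → $4

$6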